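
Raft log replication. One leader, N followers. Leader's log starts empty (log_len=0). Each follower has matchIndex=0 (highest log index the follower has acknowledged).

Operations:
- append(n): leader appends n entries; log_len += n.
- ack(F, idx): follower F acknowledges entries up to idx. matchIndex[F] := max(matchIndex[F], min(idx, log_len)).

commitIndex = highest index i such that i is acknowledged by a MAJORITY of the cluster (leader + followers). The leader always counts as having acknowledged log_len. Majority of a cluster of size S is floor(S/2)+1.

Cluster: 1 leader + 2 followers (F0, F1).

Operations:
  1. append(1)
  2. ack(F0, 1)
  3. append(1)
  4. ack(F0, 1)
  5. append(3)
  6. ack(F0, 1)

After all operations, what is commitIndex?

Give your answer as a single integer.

Answer: 1

Derivation:
Op 1: append 1 -> log_len=1
Op 2: F0 acks idx 1 -> match: F0=1 F1=0; commitIndex=1
Op 3: append 1 -> log_len=2
Op 4: F0 acks idx 1 -> match: F0=1 F1=0; commitIndex=1
Op 5: append 3 -> log_len=5
Op 6: F0 acks idx 1 -> match: F0=1 F1=0; commitIndex=1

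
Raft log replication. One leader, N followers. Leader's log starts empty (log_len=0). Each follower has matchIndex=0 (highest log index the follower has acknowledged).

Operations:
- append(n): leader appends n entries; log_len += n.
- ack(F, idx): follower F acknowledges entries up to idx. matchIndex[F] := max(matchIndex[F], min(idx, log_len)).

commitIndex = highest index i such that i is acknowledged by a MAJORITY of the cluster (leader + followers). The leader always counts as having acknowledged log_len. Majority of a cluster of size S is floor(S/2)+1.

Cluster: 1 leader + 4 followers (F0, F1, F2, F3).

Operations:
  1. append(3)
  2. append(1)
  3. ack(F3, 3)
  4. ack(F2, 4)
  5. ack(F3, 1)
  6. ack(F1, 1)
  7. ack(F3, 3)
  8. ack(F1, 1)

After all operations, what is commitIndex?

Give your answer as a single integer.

Answer: 3

Derivation:
Op 1: append 3 -> log_len=3
Op 2: append 1 -> log_len=4
Op 3: F3 acks idx 3 -> match: F0=0 F1=0 F2=0 F3=3; commitIndex=0
Op 4: F2 acks idx 4 -> match: F0=0 F1=0 F2=4 F3=3; commitIndex=3
Op 5: F3 acks idx 1 -> match: F0=0 F1=0 F2=4 F3=3; commitIndex=3
Op 6: F1 acks idx 1 -> match: F0=0 F1=1 F2=4 F3=3; commitIndex=3
Op 7: F3 acks idx 3 -> match: F0=0 F1=1 F2=4 F3=3; commitIndex=3
Op 8: F1 acks idx 1 -> match: F0=0 F1=1 F2=4 F3=3; commitIndex=3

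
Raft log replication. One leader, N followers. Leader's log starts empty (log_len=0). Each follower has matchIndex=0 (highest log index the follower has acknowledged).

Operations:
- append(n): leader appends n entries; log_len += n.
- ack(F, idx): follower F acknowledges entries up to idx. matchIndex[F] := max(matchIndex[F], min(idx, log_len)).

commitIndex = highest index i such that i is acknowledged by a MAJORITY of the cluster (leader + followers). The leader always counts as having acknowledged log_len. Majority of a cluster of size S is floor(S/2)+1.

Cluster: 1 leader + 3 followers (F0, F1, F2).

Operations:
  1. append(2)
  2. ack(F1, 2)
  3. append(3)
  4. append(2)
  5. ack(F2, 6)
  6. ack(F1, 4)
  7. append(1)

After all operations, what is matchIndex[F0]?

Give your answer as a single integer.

Answer: 0

Derivation:
Op 1: append 2 -> log_len=2
Op 2: F1 acks idx 2 -> match: F0=0 F1=2 F2=0; commitIndex=0
Op 3: append 3 -> log_len=5
Op 4: append 2 -> log_len=7
Op 5: F2 acks idx 6 -> match: F0=0 F1=2 F2=6; commitIndex=2
Op 6: F1 acks idx 4 -> match: F0=0 F1=4 F2=6; commitIndex=4
Op 7: append 1 -> log_len=8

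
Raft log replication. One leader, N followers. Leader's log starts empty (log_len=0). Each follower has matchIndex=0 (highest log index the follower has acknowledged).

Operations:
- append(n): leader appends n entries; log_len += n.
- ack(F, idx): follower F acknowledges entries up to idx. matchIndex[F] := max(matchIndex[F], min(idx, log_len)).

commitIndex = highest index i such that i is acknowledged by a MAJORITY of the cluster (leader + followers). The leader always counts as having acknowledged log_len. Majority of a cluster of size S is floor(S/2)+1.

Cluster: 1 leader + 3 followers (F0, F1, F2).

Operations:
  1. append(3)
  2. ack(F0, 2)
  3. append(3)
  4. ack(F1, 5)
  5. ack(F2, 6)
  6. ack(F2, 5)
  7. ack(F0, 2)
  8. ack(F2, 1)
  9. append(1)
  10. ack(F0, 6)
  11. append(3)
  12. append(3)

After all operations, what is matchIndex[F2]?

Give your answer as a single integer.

Op 1: append 3 -> log_len=3
Op 2: F0 acks idx 2 -> match: F0=2 F1=0 F2=0; commitIndex=0
Op 3: append 3 -> log_len=6
Op 4: F1 acks idx 5 -> match: F0=2 F1=5 F2=0; commitIndex=2
Op 5: F2 acks idx 6 -> match: F0=2 F1=5 F2=6; commitIndex=5
Op 6: F2 acks idx 5 -> match: F0=2 F1=5 F2=6; commitIndex=5
Op 7: F0 acks idx 2 -> match: F0=2 F1=5 F2=6; commitIndex=5
Op 8: F2 acks idx 1 -> match: F0=2 F1=5 F2=6; commitIndex=5
Op 9: append 1 -> log_len=7
Op 10: F0 acks idx 6 -> match: F0=6 F1=5 F2=6; commitIndex=6
Op 11: append 3 -> log_len=10
Op 12: append 3 -> log_len=13

Answer: 6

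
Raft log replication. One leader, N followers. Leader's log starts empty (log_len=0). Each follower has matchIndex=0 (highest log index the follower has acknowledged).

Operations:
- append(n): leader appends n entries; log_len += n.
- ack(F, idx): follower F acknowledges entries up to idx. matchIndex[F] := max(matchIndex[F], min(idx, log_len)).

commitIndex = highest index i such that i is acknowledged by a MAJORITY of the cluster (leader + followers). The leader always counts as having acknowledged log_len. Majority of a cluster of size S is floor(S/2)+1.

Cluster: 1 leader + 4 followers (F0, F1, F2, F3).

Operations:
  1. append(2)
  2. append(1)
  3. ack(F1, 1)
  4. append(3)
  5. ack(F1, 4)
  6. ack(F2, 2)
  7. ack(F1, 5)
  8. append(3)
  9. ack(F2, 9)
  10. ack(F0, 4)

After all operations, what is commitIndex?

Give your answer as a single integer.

Answer: 5

Derivation:
Op 1: append 2 -> log_len=2
Op 2: append 1 -> log_len=3
Op 3: F1 acks idx 1 -> match: F0=0 F1=1 F2=0 F3=0; commitIndex=0
Op 4: append 3 -> log_len=6
Op 5: F1 acks idx 4 -> match: F0=0 F1=4 F2=0 F3=0; commitIndex=0
Op 6: F2 acks idx 2 -> match: F0=0 F1=4 F2=2 F3=0; commitIndex=2
Op 7: F1 acks idx 5 -> match: F0=0 F1=5 F2=2 F3=0; commitIndex=2
Op 8: append 3 -> log_len=9
Op 9: F2 acks idx 9 -> match: F0=0 F1=5 F2=9 F3=0; commitIndex=5
Op 10: F0 acks idx 4 -> match: F0=4 F1=5 F2=9 F3=0; commitIndex=5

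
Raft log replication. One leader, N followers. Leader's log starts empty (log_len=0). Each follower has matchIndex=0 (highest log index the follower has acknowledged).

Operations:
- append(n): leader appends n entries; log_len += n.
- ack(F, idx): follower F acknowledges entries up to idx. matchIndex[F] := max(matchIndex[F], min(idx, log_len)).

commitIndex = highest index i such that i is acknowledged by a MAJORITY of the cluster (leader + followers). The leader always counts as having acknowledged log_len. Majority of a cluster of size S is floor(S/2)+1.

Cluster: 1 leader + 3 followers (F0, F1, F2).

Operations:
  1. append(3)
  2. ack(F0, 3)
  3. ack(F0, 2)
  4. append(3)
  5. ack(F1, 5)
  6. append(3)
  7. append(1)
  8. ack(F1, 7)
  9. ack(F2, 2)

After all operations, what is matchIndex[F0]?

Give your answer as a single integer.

Op 1: append 3 -> log_len=3
Op 2: F0 acks idx 3 -> match: F0=3 F1=0 F2=0; commitIndex=0
Op 3: F0 acks idx 2 -> match: F0=3 F1=0 F2=0; commitIndex=0
Op 4: append 3 -> log_len=6
Op 5: F1 acks idx 5 -> match: F0=3 F1=5 F2=0; commitIndex=3
Op 6: append 3 -> log_len=9
Op 7: append 1 -> log_len=10
Op 8: F1 acks idx 7 -> match: F0=3 F1=7 F2=0; commitIndex=3
Op 9: F2 acks idx 2 -> match: F0=3 F1=7 F2=2; commitIndex=3

Answer: 3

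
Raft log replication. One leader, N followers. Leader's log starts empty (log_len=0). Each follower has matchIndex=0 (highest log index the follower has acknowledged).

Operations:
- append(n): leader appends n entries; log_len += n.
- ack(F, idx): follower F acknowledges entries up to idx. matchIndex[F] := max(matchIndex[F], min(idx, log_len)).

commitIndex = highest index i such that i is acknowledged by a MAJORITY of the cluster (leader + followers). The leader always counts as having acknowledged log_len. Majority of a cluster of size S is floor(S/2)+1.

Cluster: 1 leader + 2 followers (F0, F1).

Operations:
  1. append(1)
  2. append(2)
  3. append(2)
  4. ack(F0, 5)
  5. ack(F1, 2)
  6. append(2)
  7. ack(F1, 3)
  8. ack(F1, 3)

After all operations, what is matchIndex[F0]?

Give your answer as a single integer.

Op 1: append 1 -> log_len=1
Op 2: append 2 -> log_len=3
Op 3: append 2 -> log_len=5
Op 4: F0 acks idx 5 -> match: F0=5 F1=0; commitIndex=5
Op 5: F1 acks idx 2 -> match: F0=5 F1=2; commitIndex=5
Op 6: append 2 -> log_len=7
Op 7: F1 acks idx 3 -> match: F0=5 F1=3; commitIndex=5
Op 8: F1 acks idx 3 -> match: F0=5 F1=3; commitIndex=5

Answer: 5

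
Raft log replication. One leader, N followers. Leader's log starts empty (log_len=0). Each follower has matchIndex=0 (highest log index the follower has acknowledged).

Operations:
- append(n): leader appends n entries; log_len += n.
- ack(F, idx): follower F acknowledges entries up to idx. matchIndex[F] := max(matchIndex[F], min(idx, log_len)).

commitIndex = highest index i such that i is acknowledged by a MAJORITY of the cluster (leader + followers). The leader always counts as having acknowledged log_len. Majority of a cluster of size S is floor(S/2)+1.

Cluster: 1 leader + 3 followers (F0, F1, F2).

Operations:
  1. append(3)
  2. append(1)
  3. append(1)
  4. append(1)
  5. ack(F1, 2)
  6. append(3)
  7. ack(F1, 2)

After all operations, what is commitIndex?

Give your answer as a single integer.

Op 1: append 3 -> log_len=3
Op 2: append 1 -> log_len=4
Op 3: append 1 -> log_len=5
Op 4: append 1 -> log_len=6
Op 5: F1 acks idx 2 -> match: F0=0 F1=2 F2=0; commitIndex=0
Op 6: append 3 -> log_len=9
Op 7: F1 acks idx 2 -> match: F0=0 F1=2 F2=0; commitIndex=0

Answer: 0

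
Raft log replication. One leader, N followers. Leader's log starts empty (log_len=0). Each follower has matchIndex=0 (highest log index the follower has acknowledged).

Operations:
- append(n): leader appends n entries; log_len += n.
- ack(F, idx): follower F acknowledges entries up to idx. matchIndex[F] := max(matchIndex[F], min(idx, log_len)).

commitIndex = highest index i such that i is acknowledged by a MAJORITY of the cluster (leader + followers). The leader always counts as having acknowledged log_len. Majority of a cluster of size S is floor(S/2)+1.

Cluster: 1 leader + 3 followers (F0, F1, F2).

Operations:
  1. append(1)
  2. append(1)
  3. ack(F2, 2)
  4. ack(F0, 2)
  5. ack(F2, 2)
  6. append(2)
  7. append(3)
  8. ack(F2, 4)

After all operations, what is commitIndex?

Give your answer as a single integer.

Answer: 2

Derivation:
Op 1: append 1 -> log_len=1
Op 2: append 1 -> log_len=2
Op 3: F2 acks idx 2 -> match: F0=0 F1=0 F2=2; commitIndex=0
Op 4: F0 acks idx 2 -> match: F0=2 F1=0 F2=2; commitIndex=2
Op 5: F2 acks idx 2 -> match: F0=2 F1=0 F2=2; commitIndex=2
Op 6: append 2 -> log_len=4
Op 7: append 3 -> log_len=7
Op 8: F2 acks idx 4 -> match: F0=2 F1=0 F2=4; commitIndex=2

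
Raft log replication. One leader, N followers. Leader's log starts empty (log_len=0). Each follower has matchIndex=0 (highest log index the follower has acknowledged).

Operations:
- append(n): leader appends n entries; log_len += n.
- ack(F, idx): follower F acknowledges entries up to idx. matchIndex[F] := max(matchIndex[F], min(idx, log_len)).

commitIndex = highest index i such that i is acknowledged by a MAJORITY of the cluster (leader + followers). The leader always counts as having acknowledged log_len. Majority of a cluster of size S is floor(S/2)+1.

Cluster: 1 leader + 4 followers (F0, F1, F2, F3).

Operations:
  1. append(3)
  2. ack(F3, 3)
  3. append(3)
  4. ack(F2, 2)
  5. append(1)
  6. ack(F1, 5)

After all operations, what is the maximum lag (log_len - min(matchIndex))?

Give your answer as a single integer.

Answer: 7

Derivation:
Op 1: append 3 -> log_len=3
Op 2: F3 acks idx 3 -> match: F0=0 F1=0 F2=0 F3=3; commitIndex=0
Op 3: append 3 -> log_len=6
Op 4: F2 acks idx 2 -> match: F0=0 F1=0 F2=2 F3=3; commitIndex=2
Op 5: append 1 -> log_len=7
Op 6: F1 acks idx 5 -> match: F0=0 F1=5 F2=2 F3=3; commitIndex=3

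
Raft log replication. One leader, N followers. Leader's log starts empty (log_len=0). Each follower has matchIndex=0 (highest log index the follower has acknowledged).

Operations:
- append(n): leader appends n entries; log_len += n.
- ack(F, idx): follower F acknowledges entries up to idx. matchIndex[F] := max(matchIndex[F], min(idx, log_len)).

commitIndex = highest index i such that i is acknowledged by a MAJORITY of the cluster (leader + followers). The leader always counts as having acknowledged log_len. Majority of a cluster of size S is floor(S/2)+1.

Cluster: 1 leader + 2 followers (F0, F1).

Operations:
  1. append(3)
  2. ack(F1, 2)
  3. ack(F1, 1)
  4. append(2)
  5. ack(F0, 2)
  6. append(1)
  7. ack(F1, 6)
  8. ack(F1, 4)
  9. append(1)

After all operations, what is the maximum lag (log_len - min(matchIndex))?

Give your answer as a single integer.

Answer: 5

Derivation:
Op 1: append 3 -> log_len=3
Op 2: F1 acks idx 2 -> match: F0=0 F1=2; commitIndex=2
Op 3: F1 acks idx 1 -> match: F0=0 F1=2; commitIndex=2
Op 4: append 2 -> log_len=5
Op 5: F0 acks idx 2 -> match: F0=2 F1=2; commitIndex=2
Op 6: append 1 -> log_len=6
Op 7: F1 acks idx 6 -> match: F0=2 F1=6; commitIndex=6
Op 8: F1 acks idx 4 -> match: F0=2 F1=6; commitIndex=6
Op 9: append 1 -> log_len=7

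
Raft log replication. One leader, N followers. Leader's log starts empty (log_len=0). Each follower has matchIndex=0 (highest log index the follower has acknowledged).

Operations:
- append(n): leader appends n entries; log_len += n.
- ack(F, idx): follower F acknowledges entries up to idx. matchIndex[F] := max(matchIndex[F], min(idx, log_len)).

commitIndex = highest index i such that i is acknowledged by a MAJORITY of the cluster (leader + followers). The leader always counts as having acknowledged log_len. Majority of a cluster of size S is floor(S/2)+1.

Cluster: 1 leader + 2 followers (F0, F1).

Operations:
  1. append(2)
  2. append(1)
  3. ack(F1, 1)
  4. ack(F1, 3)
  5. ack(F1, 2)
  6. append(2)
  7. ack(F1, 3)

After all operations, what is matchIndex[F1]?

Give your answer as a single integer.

Answer: 3

Derivation:
Op 1: append 2 -> log_len=2
Op 2: append 1 -> log_len=3
Op 3: F1 acks idx 1 -> match: F0=0 F1=1; commitIndex=1
Op 4: F1 acks idx 3 -> match: F0=0 F1=3; commitIndex=3
Op 5: F1 acks idx 2 -> match: F0=0 F1=3; commitIndex=3
Op 6: append 2 -> log_len=5
Op 7: F1 acks idx 3 -> match: F0=0 F1=3; commitIndex=3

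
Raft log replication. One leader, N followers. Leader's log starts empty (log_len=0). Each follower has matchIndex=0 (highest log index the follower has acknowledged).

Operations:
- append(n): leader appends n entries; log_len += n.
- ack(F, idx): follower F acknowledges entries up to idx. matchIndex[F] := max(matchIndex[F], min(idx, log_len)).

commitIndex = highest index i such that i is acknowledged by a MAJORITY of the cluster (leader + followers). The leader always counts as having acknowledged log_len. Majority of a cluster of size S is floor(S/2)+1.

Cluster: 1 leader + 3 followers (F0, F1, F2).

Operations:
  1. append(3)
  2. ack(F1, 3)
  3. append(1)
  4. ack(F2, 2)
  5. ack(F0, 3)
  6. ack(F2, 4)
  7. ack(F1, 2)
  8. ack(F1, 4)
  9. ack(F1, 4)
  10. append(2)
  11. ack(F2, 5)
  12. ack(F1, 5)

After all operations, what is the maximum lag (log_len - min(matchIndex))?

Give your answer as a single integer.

Op 1: append 3 -> log_len=3
Op 2: F1 acks idx 3 -> match: F0=0 F1=3 F2=0; commitIndex=0
Op 3: append 1 -> log_len=4
Op 4: F2 acks idx 2 -> match: F0=0 F1=3 F2=2; commitIndex=2
Op 5: F0 acks idx 3 -> match: F0=3 F1=3 F2=2; commitIndex=3
Op 6: F2 acks idx 4 -> match: F0=3 F1=3 F2=4; commitIndex=3
Op 7: F1 acks idx 2 -> match: F0=3 F1=3 F2=4; commitIndex=3
Op 8: F1 acks idx 4 -> match: F0=3 F1=4 F2=4; commitIndex=4
Op 9: F1 acks idx 4 -> match: F0=3 F1=4 F2=4; commitIndex=4
Op 10: append 2 -> log_len=6
Op 11: F2 acks idx 5 -> match: F0=3 F1=4 F2=5; commitIndex=4
Op 12: F1 acks idx 5 -> match: F0=3 F1=5 F2=5; commitIndex=5

Answer: 3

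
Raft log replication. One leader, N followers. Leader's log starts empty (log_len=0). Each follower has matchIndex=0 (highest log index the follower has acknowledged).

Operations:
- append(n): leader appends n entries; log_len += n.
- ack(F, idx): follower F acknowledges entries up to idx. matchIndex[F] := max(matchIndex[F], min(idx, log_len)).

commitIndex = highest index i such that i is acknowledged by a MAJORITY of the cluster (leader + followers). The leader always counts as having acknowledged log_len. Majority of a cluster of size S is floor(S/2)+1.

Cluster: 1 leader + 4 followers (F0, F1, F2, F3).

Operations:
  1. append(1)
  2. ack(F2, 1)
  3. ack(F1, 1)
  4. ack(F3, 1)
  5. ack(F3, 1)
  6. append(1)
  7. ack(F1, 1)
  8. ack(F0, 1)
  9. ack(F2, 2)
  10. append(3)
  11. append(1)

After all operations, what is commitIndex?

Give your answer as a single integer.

Answer: 1

Derivation:
Op 1: append 1 -> log_len=1
Op 2: F2 acks idx 1 -> match: F0=0 F1=0 F2=1 F3=0; commitIndex=0
Op 3: F1 acks idx 1 -> match: F0=0 F1=1 F2=1 F3=0; commitIndex=1
Op 4: F3 acks idx 1 -> match: F0=0 F1=1 F2=1 F3=1; commitIndex=1
Op 5: F3 acks idx 1 -> match: F0=0 F1=1 F2=1 F3=1; commitIndex=1
Op 6: append 1 -> log_len=2
Op 7: F1 acks idx 1 -> match: F0=0 F1=1 F2=1 F3=1; commitIndex=1
Op 8: F0 acks idx 1 -> match: F0=1 F1=1 F2=1 F3=1; commitIndex=1
Op 9: F2 acks idx 2 -> match: F0=1 F1=1 F2=2 F3=1; commitIndex=1
Op 10: append 3 -> log_len=5
Op 11: append 1 -> log_len=6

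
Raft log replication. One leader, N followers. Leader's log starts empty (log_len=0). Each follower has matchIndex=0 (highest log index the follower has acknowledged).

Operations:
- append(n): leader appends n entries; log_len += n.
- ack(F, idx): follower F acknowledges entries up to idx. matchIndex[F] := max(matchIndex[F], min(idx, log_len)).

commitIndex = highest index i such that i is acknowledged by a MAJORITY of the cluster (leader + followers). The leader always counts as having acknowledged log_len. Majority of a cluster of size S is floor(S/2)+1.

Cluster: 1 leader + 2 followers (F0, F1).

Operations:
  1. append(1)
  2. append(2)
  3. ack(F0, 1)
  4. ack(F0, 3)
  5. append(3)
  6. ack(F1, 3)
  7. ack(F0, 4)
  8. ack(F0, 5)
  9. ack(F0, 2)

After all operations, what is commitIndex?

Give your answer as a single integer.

Op 1: append 1 -> log_len=1
Op 2: append 2 -> log_len=3
Op 3: F0 acks idx 1 -> match: F0=1 F1=0; commitIndex=1
Op 4: F0 acks idx 3 -> match: F0=3 F1=0; commitIndex=3
Op 5: append 3 -> log_len=6
Op 6: F1 acks idx 3 -> match: F0=3 F1=3; commitIndex=3
Op 7: F0 acks idx 4 -> match: F0=4 F1=3; commitIndex=4
Op 8: F0 acks idx 5 -> match: F0=5 F1=3; commitIndex=5
Op 9: F0 acks idx 2 -> match: F0=5 F1=3; commitIndex=5

Answer: 5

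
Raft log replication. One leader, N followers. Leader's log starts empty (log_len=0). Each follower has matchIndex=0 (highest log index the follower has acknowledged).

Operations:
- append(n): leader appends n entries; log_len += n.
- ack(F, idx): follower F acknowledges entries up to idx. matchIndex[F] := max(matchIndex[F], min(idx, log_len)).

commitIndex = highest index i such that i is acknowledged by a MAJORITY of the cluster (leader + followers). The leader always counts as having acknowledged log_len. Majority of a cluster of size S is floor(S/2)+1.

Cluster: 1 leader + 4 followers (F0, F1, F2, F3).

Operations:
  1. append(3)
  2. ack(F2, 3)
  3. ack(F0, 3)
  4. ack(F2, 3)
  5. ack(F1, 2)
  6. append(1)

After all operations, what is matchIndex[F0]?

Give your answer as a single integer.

Op 1: append 3 -> log_len=3
Op 2: F2 acks idx 3 -> match: F0=0 F1=0 F2=3 F3=0; commitIndex=0
Op 3: F0 acks idx 3 -> match: F0=3 F1=0 F2=3 F3=0; commitIndex=3
Op 4: F2 acks idx 3 -> match: F0=3 F1=0 F2=3 F3=0; commitIndex=3
Op 5: F1 acks idx 2 -> match: F0=3 F1=2 F2=3 F3=0; commitIndex=3
Op 6: append 1 -> log_len=4

Answer: 3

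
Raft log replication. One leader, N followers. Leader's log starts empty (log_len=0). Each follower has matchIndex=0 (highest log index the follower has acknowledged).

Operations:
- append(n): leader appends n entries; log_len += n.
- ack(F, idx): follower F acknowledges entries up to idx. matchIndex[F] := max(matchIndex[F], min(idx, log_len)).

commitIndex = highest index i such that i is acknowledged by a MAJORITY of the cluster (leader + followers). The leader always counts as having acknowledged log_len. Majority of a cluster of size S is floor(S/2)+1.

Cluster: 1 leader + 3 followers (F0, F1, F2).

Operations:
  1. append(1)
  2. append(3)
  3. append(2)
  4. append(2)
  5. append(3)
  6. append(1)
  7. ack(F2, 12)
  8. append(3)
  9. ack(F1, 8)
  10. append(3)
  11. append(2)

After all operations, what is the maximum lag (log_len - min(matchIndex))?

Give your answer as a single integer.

Answer: 20

Derivation:
Op 1: append 1 -> log_len=1
Op 2: append 3 -> log_len=4
Op 3: append 2 -> log_len=6
Op 4: append 2 -> log_len=8
Op 5: append 3 -> log_len=11
Op 6: append 1 -> log_len=12
Op 7: F2 acks idx 12 -> match: F0=0 F1=0 F2=12; commitIndex=0
Op 8: append 3 -> log_len=15
Op 9: F1 acks idx 8 -> match: F0=0 F1=8 F2=12; commitIndex=8
Op 10: append 3 -> log_len=18
Op 11: append 2 -> log_len=20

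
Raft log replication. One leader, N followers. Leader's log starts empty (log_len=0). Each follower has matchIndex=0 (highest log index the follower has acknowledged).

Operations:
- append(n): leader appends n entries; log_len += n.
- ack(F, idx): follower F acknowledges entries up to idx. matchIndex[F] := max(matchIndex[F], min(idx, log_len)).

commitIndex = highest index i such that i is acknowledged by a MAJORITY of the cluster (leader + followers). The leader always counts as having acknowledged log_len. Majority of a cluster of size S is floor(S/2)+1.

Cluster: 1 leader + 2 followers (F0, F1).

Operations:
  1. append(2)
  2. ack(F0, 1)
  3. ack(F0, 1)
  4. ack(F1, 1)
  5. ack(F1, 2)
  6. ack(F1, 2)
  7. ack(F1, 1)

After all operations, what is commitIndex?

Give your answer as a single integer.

Op 1: append 2 -> log_len=2
Op 2: F0 acks idx 1 -> match: F0=1 F1=0; commitIndex=1
Op 3: F0 acks idx 1 -> match: F0=1 F1=0; commitIndex=1
Op 4: F1 acks idx 1 -> match: F0=1 F1=1; commitIndex=1
Op 5: F1 acks idx 2 -> match: F0=1 F1=2; commitIndex=2
Op 6: F1 acks idx 2 -> match: F0=1 F1=2; commitIndex=2
Op 7: F1 acks idx 1 -> match: F0=1 F1=2; commitIndex=2

Answer: 2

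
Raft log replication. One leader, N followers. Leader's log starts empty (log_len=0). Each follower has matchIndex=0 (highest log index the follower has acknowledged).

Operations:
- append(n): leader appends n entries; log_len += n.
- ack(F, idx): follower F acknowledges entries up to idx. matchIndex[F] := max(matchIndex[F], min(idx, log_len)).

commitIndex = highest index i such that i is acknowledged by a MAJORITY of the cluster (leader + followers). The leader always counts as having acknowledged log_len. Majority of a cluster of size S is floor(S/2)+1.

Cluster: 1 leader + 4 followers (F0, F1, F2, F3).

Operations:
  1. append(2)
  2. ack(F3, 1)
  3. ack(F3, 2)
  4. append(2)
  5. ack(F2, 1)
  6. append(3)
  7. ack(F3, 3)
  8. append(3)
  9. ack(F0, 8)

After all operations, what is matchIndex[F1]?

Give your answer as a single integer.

Op 1: append 2 -> log_len=2
Op 2: F3 acks idx 1 -> match: F0=0 F1=0 F2=0 F3=1; commitIndex=0
Op 3: F3 acks idx 2 -> match: F0=0 F1=0 F2=0 F3=2; commitIndex=0
Op 4: append 2 -> log_len=4
Op 5: F2 acks idx 1 -> match: F0=0 F1=0 F2=1 F3=2; commitIndex=1
Op 6: append 3 -> log_len=7
Op 7: F3 acks idx 3 -> match: F0=0 F1=0 F2=1 F3=3; commitIndex=1
Op 8: append 3 -> log_len=10
Op 9: F0 acks idx 8 -> match: F0=8 F1=0 F2=1 F3=3; commitIndex=3

Answer: 0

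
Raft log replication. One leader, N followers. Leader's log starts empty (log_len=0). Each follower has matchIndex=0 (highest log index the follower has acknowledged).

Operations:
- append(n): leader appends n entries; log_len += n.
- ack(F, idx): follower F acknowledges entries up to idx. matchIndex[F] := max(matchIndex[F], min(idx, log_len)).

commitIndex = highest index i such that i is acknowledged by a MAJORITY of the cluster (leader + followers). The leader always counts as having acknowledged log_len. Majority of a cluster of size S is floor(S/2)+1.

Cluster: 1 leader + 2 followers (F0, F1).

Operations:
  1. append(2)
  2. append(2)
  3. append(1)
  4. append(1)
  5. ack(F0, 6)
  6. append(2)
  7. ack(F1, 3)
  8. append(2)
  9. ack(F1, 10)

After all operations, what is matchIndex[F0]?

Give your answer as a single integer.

Answer: 6

Derivation:
Op 1: append 2 -> log_len=2
Op 2: append 2 -> log_len=4
Op 3: append 1 -> log_len=5
Op 4: append 1 -> log_len=6
Op 5: F0 acks idx 6 -> match: F0=6 F1=0; commitIndex=6
Op 6: append 2 -> log_len=8
Op 7: F1 acks idx 3 -> match: F0=6 F1=3; commitIndex=6
Op 8: append 2 -> log_len=10
Op 9: F1 acks idx 10 -> match: F0=6 F1=10; commitIndex=10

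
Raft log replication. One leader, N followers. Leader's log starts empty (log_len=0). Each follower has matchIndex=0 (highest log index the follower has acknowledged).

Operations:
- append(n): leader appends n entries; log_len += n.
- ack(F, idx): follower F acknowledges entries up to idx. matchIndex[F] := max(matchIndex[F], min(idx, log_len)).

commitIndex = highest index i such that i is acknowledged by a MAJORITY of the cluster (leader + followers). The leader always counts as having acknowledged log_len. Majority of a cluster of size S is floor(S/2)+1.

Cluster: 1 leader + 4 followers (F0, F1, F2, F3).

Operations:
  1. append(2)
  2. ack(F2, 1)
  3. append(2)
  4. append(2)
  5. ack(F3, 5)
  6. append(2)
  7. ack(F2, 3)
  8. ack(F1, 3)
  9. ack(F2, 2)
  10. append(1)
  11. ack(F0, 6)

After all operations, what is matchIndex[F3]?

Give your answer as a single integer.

Op 1: append 2 -> log_len=2
Op 2: F2 acks idx 1 -> match: F0=0 F1=0 F2=1 F3=0; commitIndex=0
Op 3: append 2 -> log_len=4
Op 4: append 2 -> log_len=6
Op 5: F3 acks idx 5 -> match: F0=0 F1=0 F2=1 F3=5; commitIndex=1
Op 6: append 2 -> log_len=8
Op 7: F2 acks idx 3 -> match: F0=0 F1=0 F2=3 F3=5; commitIndex=3
Op 8: F1 acks idx 3 -> match: F0=0 F1=3 F2=3 F3=5; commitIndex=3
Op 9: F2 acks idx 2 -> match: F0=0 F1=3 F2=3 F3=5; commitIndex=3
Op 10: append 1 -> log_len=9
Op 11: F0 acks idx 6 -> match: F0=6 F1=3 F2=3 F3=5; commitIndex=5

Answer: 5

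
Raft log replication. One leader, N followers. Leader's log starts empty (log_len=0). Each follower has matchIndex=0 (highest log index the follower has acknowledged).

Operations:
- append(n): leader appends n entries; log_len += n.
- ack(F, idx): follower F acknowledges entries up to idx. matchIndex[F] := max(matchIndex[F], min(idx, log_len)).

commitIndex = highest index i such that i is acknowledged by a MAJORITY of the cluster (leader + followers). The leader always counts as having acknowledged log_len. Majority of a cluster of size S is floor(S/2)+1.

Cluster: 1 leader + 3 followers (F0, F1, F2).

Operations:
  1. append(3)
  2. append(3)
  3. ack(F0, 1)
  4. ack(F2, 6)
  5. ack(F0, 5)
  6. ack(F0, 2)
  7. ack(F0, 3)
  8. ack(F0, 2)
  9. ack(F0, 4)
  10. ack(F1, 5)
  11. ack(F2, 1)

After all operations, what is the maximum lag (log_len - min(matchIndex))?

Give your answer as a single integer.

Op 1: append 3 -> log_len=3
Op 2: append 3 -> log_len=6
Op 3: F0 acks idx 1 -> match: F0=1 F1=0 F2=0; commitIndex=0
Op 4: F2 acks idx 6 -> match: F0=1 F1=0 F2=6; commitIndex=1
Op 5: F0 acks idx 5 -> match: F0=5 F1=0 F2=6; commitIndex=5
Op 6: F0 acks idx 2 -> match: F0=5 F1=0 F2=6; commitIndex=5
Op 7: F0 acks idx 3 -> match: F0=5 F1=0 F2=6; commitIndex=5
Op 8: F0 acks idx 2 -> match: F0=5 F1=0 F2=6; commitIndex=5
Op 9: F0 acks idx 4 -> match: F0=5 F1=0 F2=6; commitIndex=5
Op 10: F1 acks idx 5 -> match: F0=5 F1=5 F2=6; commitIndex=5
Op 11: F2 acks idx 1 -> match: F0=5 F1=5 F2=6; commitIndex=5

Answer: 1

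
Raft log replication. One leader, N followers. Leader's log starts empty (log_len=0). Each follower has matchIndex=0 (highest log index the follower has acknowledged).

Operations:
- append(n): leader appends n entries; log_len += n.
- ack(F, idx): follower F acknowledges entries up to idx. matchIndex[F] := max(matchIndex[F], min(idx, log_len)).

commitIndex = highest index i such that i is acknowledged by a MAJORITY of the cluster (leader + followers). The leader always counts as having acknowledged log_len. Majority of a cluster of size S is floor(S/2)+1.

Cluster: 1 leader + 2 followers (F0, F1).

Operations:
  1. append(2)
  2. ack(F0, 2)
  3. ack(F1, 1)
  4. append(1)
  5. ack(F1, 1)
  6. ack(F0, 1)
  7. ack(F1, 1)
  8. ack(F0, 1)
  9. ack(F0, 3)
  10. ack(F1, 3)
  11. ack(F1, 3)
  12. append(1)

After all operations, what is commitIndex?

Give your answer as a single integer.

Answer: 3

Derivation:
Op 1: append 2 -> log_len=2
Op 2: F0 acks idx 2 -> match: F0=2 F1=0; commitIndex=2
Op 3: F1 acks idx 1 -> match: F0=2 F1=1; commitIndex=2
Op 4: append 1 -> log_len=3
Op 5: F1 acks idx 1 -> match: F0=2 F1=1; commitIndex=2
Op 6: F0 acks idx 1 -> match: F0=2 F1=1; commitIndex=2
Op 7: F1 acks idx 1 -> match: F0=2 F1=1; commitIndex=2
Op 8: F0 acks idx 1 -> match: F0=2 F1=1; commitIndex=2
Op 9: F0 acks idx 3 -> match: F0=3 F1=1; commitIndex=3
Op 10: F1 acks idx 3 -> match: F0=3 F1=3; commitIndex=3
Op 11: F1 acks idx 3 -> match: F0=3 F1=3; commitIndex=3
Op 12: append 1 -> log_len=4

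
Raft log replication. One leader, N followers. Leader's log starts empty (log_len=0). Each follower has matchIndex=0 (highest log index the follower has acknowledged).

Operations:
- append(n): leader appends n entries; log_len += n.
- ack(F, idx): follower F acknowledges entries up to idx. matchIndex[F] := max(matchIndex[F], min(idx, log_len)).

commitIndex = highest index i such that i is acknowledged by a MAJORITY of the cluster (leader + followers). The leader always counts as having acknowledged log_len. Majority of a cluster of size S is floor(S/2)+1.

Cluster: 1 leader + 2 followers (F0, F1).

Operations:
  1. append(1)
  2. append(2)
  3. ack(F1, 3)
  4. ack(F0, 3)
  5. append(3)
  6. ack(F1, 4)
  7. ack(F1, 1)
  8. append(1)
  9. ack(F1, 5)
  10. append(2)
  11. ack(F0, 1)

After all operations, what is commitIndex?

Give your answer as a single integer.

Answer: 5

Derivation:
Op 1: append 1 -> log_len=1
Op 2: append 2 -> log_len=3
Op 3: F1 acks idx 3 -> match: F0=0 F1=3; commitIndex=3
Op 4: F0 acks idx 3 -> match: F0=3 F1=3; commitIndex=3
Op 5: append 3 -> log_len=6
Op 6: F1 acks idx 4 -> match: F0=3 F1=4; commitIndex=4
Op 7: F1 acks idx 1 -> match: F0=3 F1=4; commitIndex=4
Op 8: append 1 -> log_len=7
Op 9: F1 acks idx 5 -> match: F0=3 F1=5; commitIndex=5
Op 10: append 2 -> log_len=9
Op 11: F0 acks idx 1 -> match: F0=3 F1=5; commitIndex=5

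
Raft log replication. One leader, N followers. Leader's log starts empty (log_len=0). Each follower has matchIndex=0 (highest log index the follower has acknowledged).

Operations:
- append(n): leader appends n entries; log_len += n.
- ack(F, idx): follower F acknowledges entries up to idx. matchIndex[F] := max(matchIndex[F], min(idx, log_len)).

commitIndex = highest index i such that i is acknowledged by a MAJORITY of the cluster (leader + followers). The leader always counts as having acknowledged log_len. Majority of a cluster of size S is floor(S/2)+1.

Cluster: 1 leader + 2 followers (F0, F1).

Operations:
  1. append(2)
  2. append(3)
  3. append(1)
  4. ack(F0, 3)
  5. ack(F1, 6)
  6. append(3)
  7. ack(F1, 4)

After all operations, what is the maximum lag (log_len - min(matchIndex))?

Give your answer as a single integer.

Op 1: append 2 -> log_len=2
Op 2: append 3 -> log_len=5
Op 3: append 1 -> log_len=6
Op 4: F0 acks idx 3 -> match: F0=3 F1=0; commitIndex=3
Op 5: F1 acks idx 6 -> match: F0=3 F1=6; commitIndex=6
Op 6: append 3 -> log_len=9
Op 7: F1 acks idx 4 -> match: F0=3 F1=6; commitIndex=6

Answer: 6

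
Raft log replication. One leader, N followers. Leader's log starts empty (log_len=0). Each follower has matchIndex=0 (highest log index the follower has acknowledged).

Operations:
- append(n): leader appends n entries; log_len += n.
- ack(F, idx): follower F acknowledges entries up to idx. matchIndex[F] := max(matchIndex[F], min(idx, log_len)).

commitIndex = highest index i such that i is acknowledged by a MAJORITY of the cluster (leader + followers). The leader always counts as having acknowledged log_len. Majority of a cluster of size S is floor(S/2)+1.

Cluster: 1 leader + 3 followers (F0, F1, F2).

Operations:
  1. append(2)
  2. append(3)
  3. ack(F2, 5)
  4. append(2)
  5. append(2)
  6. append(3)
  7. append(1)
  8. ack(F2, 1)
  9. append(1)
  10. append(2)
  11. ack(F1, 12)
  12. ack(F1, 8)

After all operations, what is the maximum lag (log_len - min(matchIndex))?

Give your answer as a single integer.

Answer: 16

Derivation:
Op 1: append 2 -> log_len=2
Op 2: append 3 -> log_len=5
Op 3: F2 acks idx 5 -> match: F0=0 F1=0 F2=5; commitIndex=0
Op 4: append 2 -> log_len=7
Op 5: append 2 -> log_len=9
Op 6: append 3 -> log_len=12
Op 7: append 1 -> log_len=13
Op 8: F2 acks idx 1 -> match: F0=0 F1=0 F2=5; commitIndex=0
Op 9: append 1 -> log_len=14
Op 10: append 2 -> log_len=16
Op 11: F1 acks idx 12 -> match: F0=0 F1=12 F2=5; commitIndex=5
Op 12: F1 acks idx 8 -> match: F0=0 F1=12 F2=5; commitIndex=5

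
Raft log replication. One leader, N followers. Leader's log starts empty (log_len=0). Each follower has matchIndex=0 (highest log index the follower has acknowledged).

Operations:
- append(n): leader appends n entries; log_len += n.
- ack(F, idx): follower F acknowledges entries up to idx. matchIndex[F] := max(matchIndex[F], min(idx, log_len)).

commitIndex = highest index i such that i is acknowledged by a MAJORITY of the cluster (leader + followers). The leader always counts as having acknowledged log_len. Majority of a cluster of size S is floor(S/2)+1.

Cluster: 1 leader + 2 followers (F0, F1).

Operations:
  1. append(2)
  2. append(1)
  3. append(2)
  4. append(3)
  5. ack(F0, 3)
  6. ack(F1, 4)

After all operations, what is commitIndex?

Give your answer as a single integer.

Answer: 4

Derivation:
Op 1: append 2 -> log_len=2
Op 2: append 1 -> log_len=3
Op 3: append 2 -> log_len=5
Op 4: append 3 -> log_len=8
Op 5: F0 acks idx 3 -> match: F0=3 F1=0; commitIndex=3
Op 6: F1 acks idx 4 -> match: F0=3 F1=4; commitIndex=4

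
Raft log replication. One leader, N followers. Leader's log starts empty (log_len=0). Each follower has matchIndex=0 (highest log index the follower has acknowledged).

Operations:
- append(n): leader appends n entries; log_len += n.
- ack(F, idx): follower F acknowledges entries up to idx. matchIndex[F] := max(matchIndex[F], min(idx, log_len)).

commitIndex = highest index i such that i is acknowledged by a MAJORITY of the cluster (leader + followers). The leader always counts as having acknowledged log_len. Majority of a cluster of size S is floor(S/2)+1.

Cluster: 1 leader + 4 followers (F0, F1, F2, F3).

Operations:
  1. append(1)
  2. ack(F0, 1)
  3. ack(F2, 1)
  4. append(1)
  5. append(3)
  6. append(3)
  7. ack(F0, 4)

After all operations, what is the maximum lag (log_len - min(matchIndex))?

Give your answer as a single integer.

Answer: 8

Derivation:
Op 1: append 1 -> log_len=1
Op 2: F0 acks idx 1 -> match: F0=1 F1=0 F2=0 F3=0; commitIndex=0
Op 3: F2 acks idx 1 -> match: F0=1 F1=0 F2=1 F3=0; commitIndex=1
Op 4: append 1 -> log_len=2
Op 5: append 3 -> log_len=5
Op 6: append 3 -> log_len=8
Op 7: F0 acks idx 4 -> match: F0=4 F1=0 F2=1 F3=0; commitIndex=1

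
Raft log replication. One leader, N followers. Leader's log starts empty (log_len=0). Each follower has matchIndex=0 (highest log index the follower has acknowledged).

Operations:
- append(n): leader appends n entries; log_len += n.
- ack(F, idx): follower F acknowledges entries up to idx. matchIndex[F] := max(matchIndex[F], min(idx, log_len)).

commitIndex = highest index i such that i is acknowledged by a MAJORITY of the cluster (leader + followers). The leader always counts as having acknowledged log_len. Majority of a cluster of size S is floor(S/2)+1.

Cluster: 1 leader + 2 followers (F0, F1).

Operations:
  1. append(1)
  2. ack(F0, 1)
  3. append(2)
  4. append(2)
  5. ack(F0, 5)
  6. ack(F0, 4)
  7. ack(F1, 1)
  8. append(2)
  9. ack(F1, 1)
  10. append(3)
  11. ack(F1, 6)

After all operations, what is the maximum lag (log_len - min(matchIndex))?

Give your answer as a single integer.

Op 1: append 1 -> log_len=1
Op 2: F0 acks idx 1 -> match: F0=1 F1=0; commitIndex=1
Op 3: append 2 -> log_len=3
Op 4: append 2 -> log_len=5
Op 5: F0 acks idx 5 -> match: F0=5 F1=0; commitIndex=5
Op 6: F0 acks idx 4 -> match: F0=5 F1=0; commitIndex=5
Op 7: F1 acks idx 1 -> match: F0=5 F1=1; commitIndex=5
Op 8: append 2 -> log_len=7
Op 9: F1 acks idx 1 -> match: F0=5 F1=1; commitIndex=5
Op 10: append 3 -> log_len=10
Op 11: F1 acks idx 6 -> match: F0=5 F1=6; commitIndex=6

Answer: 5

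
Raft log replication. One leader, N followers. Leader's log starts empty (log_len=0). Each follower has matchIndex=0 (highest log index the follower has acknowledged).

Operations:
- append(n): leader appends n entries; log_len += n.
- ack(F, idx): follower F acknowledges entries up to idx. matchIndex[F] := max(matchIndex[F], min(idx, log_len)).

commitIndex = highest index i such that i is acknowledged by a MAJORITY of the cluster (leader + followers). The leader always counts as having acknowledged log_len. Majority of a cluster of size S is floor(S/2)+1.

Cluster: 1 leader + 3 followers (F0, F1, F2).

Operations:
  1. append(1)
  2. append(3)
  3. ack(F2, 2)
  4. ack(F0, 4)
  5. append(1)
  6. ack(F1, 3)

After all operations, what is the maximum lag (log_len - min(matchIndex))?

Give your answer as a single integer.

Answer: 3

Derivation:
Op 1: append 1 -> log_len=1
Op 2: append 3 -> log_len=4
Op 3: F2 acks idx 2 -> match: F0=0 F1=0 F2=2; commitIndex=0
Op 4: F0 acks idx 4 -> match: F0=4 F1=0 F2=2; commitIndex=2
Op 5: append 1 -> log_len=5
Op 6: F1 acks idx 3 -> match: F0=4 F1=3 F2=2; commitIndex=3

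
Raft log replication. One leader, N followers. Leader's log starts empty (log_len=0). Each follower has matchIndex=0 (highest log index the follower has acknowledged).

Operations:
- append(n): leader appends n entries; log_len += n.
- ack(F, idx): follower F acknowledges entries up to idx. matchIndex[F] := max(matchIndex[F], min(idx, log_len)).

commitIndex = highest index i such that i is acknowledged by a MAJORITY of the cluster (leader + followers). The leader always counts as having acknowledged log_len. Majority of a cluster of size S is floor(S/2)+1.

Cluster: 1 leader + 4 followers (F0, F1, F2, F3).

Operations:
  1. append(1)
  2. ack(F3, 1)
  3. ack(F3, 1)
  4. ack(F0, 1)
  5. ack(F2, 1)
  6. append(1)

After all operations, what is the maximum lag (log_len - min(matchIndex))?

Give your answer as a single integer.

Op 1: append 1 -> log_len=1
Op 2: F3 acks idx 1 -> match: F0=0 F1=0 F2=0 F3=1; commitIndex=0
Op 3: F3 acks idx 1 -> match: F0=0 F1=0 F2=0 F3=1; commitIndex=0
Op 4: F0 acks idx 1 -> match: F0=1 F1=0 F2=0 F3=1; commitIndex=1
Op 5: F2 acks idx 1 -> match: F0=1 F1=0 F2=1 F3=1; commitIndex=1
Op 6: append 1 -> log_len=2

Answer: 2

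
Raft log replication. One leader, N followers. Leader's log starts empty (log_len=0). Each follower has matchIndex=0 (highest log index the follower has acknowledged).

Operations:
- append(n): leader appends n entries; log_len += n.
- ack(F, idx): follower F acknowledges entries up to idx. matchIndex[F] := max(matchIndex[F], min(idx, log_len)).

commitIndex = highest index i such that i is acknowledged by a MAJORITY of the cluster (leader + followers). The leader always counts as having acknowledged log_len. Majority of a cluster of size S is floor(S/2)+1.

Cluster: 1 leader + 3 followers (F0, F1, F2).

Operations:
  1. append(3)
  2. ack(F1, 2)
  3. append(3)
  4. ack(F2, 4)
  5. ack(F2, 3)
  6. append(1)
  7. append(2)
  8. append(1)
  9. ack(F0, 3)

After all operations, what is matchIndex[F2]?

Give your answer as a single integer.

Op 1: append 3 -> log_len=3
Op 2: F1 acks idx 2 -> match: F0=0 F1=2 F2=0; commitIndex=0
Op 3: append 3 -> log_len=6
Op 4: F2 acks idx 4 -> match: F0=0 F1=2 F2=4; commitIndex=2
Op 5: F2 acks idx 3 -> match: F0=0 F1=2 F2=4; commitIndex=2
Op 6: append 1 -> log_len=7
Op 7: append 2 -> log_len=9
Op 8: append 1 -> log_len=10
Op 9: F0 acks idx 3 -> match: F0=3 F1=2 F2=4; commitIndex=3

Answer: 4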